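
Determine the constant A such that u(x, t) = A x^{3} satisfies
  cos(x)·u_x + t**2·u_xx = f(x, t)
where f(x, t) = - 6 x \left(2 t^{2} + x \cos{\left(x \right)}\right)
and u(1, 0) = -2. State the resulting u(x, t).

Substitute the ansatz u = A x^{3} into the left-hand side.
Derivatives of the ansatz:
  u_x = 3 A x^{2}
  u_xx = 6 A x
Term by term:
  cos(x)·u_x = 3 A x^{2} \cos{\left(x \right)}
  t**2·u_xx = 6 A t^{2} x
So the left-hand side equals
  6 A t^{2} x + 3 A x^{2} \cos{\left(x \right)}
This must equal f(x, t) identically; expanded, f = - 12 t^{2} x - 6 x^{2} \cos{\left(x \right)}.
Matching coefficients of the independent functions:
  [t^{2} x]:  6 A = -12
  [x^{2} \cos{\left(x \right)}]:  3 A = -6
Solving: A = -2.
Check against the point condition:
  u(1, 0) = -2  ⟹  A = -2  ✓
Hence u(x, t) = - 2 x^{3}.

Answer: u(x, t) = - 2 x^{3}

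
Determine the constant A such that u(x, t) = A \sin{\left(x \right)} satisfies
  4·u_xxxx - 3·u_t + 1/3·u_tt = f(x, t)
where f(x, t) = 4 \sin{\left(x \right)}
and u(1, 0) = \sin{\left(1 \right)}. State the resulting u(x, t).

Substitute the ansatz u = A \sin{\left(x \right)} into the left-hand side.
Derivatives of the ansatz:
  u_xxxx = A \sin{\left(x \right)}
  u_t = 0
  u_tt = 0
Term by term:
  4·u_xxxx = 4 A \sin{\left(x \right)}
  -3·u_t = 0
  1/3·u_tt = 0
So the left-hand side equals
  4 A \sin{\left(x \right)}
This must equal f(x, t) = 4 \sin{\left(x \right)} identically.
Matching coefficients of the independent functions:
  [\sin{\left(x \right)}]:  4 A = 4
Solving: A = 1.
Check against the point condition:
  u(1, 0) = \sin{\left(1 \right)}  ⟹  A \sin{\left(1 \right)} = \sin{\left(1 \right)}  ✓
Hence u(x, t) = \sin{\left(x \right)}.

Answer: u(x, t) = \sin{\left(x \right)}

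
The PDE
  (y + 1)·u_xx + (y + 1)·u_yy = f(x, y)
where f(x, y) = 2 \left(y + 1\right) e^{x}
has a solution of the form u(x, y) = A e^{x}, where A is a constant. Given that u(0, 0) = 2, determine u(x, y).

Substitute the ansatz u = A e^{x} into the left-hand side.
Derivatives of the ansatz:
  u_xx = A e^{x}
  u_yy = 0
Term by term:
  (y + 1)·u_xx = A y e^{x} + A e^{x}
  (y + 1)·u_yy = 0
So the left-hand side equals
  A y e^{x} + A e^{x}
This must equal f(x, y) identically; expanded, f = 2 y e^{x} + 2 e^{x}.
Matching coefficients of the independent functions:
  [y e^{x}, e^{x}]:  A = 2
Solving: A = 2.
Check against the point condition:
  u(0, 0) = 2  ⟹  A = 2  ✓
Hence u(x, y) = 2 e^{x}.

Answer: u(x, y) = 2 e^{x}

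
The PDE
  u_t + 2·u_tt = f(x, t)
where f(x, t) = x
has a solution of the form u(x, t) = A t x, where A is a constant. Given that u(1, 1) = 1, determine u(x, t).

Substitute the ansatz u = A t x into the left-hand side.
Derivatives of the ansatz:
  u_t = A x
  u_tt = 0
Term by term:
  u_t = A x
  2·u_tt = 0
So the left-hand side equals
  A x
This must equal f(x, t) = x identically.
Matching coefficients of the independent functions:
  [x]:  A = 1
Solving: A = 1.
Check against the point condition:
  u(1, 1) = 1  ⟹  A = 1  ✓
Hence u(x, t) = t x.

Answer: u(x, t) = t x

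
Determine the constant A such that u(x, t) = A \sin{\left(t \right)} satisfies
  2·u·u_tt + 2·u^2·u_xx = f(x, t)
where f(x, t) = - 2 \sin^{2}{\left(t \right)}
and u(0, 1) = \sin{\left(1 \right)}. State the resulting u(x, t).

Substitute the ansatz u = A \sin{\left(t \right)} into the left-hand side.
Derivatives of the ansatz:
  u_tt = - A \sin{\left(t \right)}
  u_xx = 0
Term by term:
  2·u·u_tt = - 2 A^{2} \sin^{2}{\left(t \right)}
  2·u^2·u_xx = 0
So the left-hand side equals
  - 2 A^{2} \sin^{2}{\left(t \right)}
This must equal f(x, t) = - 2 \sin^{2}{\left(t \right)} identically.
Matching coefficients of the independent functions:
  [\sin^{2}{\left(t \right)}]:  - 2 A^{2} = -2
These equations allow (A) = (-1) or (1).
Impose the point condition(s):
  u(0, 1) = \sin{\left(1 \right)}  ⟹  A \sin{\left(1 \right)} = \sin{\left(1 \right)}
Only A = 1 satisfies everything.
Hence u(x, t) = \sin{\left(t \right)}.

Answer: u(x, t) = \sin{\left(t \right)}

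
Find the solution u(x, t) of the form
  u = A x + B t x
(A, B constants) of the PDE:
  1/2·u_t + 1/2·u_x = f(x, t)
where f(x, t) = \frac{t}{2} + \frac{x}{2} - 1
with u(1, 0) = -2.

Answer: u(x, t) = t x - 2 x

Derivation:
Substitute the ansatz u = A x + B t x into the left-hand side.
Derivatives of the ansatz:
  u_t = B x
  u_x = A + B t
Term by term:
  1/2·u_t = \frac{B x}{2}
  1/2·u_x = \frac{A}{2} + \frac{B t}{2}
So the left-hand side equals
  \frac{A}{2} + \frac{B t}{2} + \frac{B x}{2}
This must equal f(x, t) = \frac{t}{2} + \frac{x}{2} - 1 identically.
Matching coefficients of the independent functions:
  [constant term]:  \frac{A}{2} = -1
  [t, x]:  \frac{B}{2} = \frac{1}{2}
Solving: A = -2, B = 1.
Check against the point condition:
  u(1, 0) = -2  ⟹  A = -2  ✓
Hence u(x, t) = t x - 2 x.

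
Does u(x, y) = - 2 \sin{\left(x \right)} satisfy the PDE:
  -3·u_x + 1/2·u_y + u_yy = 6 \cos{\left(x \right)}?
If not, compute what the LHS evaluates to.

Evaluate each term of the left-hand side for u = - 2 \sin{\left(x \right)}.
Derivatives:
  u_x = - 2 \cos{\left(x \right)}
  u_y = 0
  u_yy = 0
Terms:
  -3·u_x = 6 \cos{\left(x \right)}
  1/2·u_y = 0
  u_yy = 0
Sum: LHS = 6 \cos{\left(x \right)}
This is exactly the given right-hand side, so u is a solution.

Answer: Yes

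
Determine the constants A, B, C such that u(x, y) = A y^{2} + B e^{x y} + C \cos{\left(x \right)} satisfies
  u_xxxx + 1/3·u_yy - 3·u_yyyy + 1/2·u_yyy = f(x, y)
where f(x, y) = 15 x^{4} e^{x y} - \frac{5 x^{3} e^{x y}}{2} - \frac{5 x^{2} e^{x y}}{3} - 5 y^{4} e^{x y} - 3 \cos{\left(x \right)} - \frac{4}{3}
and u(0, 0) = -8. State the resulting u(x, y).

Substitute the ansatz u = A y^{2} + B e^{x y} + C \cos{\left(x \right)} into the left-hand side.
Derivatives of the ansatz:
  u_xxxx = B y^{4} e^{x y} + C \cos{\left(x \right)}
  u_yy = 2 A + B x^{2} e^{x y}
  u_yyyy = B x^{4} e^{x y}
  u_yyy = B x^{3} e^{x y}
Term by term:
  u_xxxx = B y^{4} e^{x y} + C \cos{\left(x \right)}
  1/3·u_yy = \frac{2 A}{3} + \frac{B x^{2} e^{x y}}{3}
  -3·u_yyyy = - 3 B x^{4} e^{x y}
  1/2·u_yyy = \frac{B x^{3} e^{x y}}{2}
So the left-hand side equals
  \frac{2 A}{3} - 3 B x^{4} e^{x y} + \frac{B x^{3} e^{x y}}{2} + \frac{B x^{2} e^{x y}}{3} + B y^{4} e^{x y} + C \cos{\left(x \right)}
This must equal f(x, y) = 15 x^{4} e^{x y} - \frac{5 x^{3} e^{x y}}{2} - \frac{5 x^{2} e^{x y}}{3} - 5 y^{4} e^{x y} - 3 \cos{\left(x \right)} - \frac{4}{3} identically.
Matching coefficients of the independent functions:
  [constant term]:  \frac{2 A}{3} = - \frac{4}{3}
  [x^{2} e^{x y}]:  \frac{B}{3} = - \frac{5}{3}
  [x^{3} e^{x y}]:  \frac{B}{2} = - \frac{5}{2}
  [x^{4} e^{x y}]:  - 3 B = 15
  [y^{4} e^{x y}]:  B = -5
  [\cos{\left(x \right)}]:  C = -3
Solving: A = -2, B = -5, C = -3.
Check against the point condition:
  u(0, 0) = -8  ⟹  B + C = -8  ✓
Hence u(x, y) = - 2 y^{2} - 5 e^{x y} - 3 \cos{\left(x \right)}.

Answer: u(x, y) = - 2 y^{2} - 5 e^{x y} - 3 \cos{\left(x \right)}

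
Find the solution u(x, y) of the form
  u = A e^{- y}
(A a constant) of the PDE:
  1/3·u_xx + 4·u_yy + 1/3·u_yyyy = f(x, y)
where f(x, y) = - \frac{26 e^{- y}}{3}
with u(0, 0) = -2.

Substitute the ansatz u = A e^{- y} into the left-hand side.
Derivatives of the ansatz:
  u_xx = 0
  u_yy = A e^{- y}
  u_yyyy = A e^{- y}
Term by term:
  1/3·u_xx = 0
  4·u_yy = 4 A e^{- y}
  1/3·u_yyyy = \frac{A e^{- y}}{3}
So the left-hand side equals
  \frac{13 A e^{- y}}{3}
This must equal f(x, y) = - \frac{26 e^{- y}}{3} identically.
Matching coefficients of the independent functions:
  [e^{- y}]:  \frac{13 A}{3} = - \frac{26}{3}
Solving: A = -2.
Check against the point condition:
  u(0, 0) = -2  ⟹  A = -2  ✓
Hence u(x, y) = - 2 e^{- y}.

Answer: u(x, y) = - 2 e^{- y}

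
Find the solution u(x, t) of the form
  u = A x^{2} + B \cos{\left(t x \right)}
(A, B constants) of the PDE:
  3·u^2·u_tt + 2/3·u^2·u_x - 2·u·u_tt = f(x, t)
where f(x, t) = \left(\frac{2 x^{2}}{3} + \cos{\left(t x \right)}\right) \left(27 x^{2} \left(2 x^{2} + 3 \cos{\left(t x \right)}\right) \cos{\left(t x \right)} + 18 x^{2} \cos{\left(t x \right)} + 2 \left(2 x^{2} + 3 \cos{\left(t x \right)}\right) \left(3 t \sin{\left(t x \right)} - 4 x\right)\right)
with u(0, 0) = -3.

Substitute the ansatz u = A x^{2} + B \cos{\left(t x \right)} into the left-hand side.
Derivatives of the ansatz:
  u_tt = - B x^{2} \cos{\left(t x \right)}
  u_x = 2 A x - B t \sin{\left(t x \right)}
Term by term:
  3·u^2·u_tt = - 3 A^{2} B x^{6} \cos{\left(t x \right)} - 6 A B^{2} x^{4} \cos^{2}{\left(t x \right)} - 3 B^{3} x^{2} \cos^{3}{\left(t x \right)}
  2/3·u^2·u_x = \frac{4 A^{3} x^{5}}{3} - \frac{2 A^{2} B t x^{4} \sin{\left(t x \right)}}{3} + \frac{8 A^{2} B x^{3} \cos{\left(t x \right)}}{3} - \frac{4 A B^{2} t x^{2} \sin{\left(t x \right)} \cos{\left(t x \right)}}{3} + \frac{4 A B^{2} x \cos^{2}{\left(t x \right)}}{3} - \frac{2 B^{3} t \sin{\left(t x \right)} \cos^{2}{\left(t x \right)}}{3}
  -2·u·u_tt = 2 A B x^{4} \cos{\left(t x \right)} + 2 B^{2} x^{2} \cos^{2}{\left(t x \right)}
So the left-hand side equals
  \frac{4 A^{3} x^{5}}{3} - \frac{2 A^{2} B t x^{4} \sin{\left(t x \right)}}{3} - 3 A^{2} B x^{6} \cos{\left(t x \right)} + \frac{8 A^{2} B x^{3} \cos{\left(t x \right)}}{3} - \frac{4 A B^{2} t x^{2} \sin{\left(t x \right)} \cos{\left(t x \right)}}{3} - 6 A B^{2} x^{4} \cos^{2}{\left(t x \right)} + \frac{4 A B^{2} x \cos^{2}{\left(t x \right)}}{3} + 2 A B x^{4} \cos{\left(t x \right)} - \frac{2 B^{3} t \sin{\left(t x \right)} \cos^{2}{\left(t x \right)}}{3} - 3 B^{3} x^{2} \cos^{3}{\left(t x \right)} + 2 B^{2} x^{2} \cos^{2}{\left(t x \right)}
This must equal f(x, t) identically; expanded, f = 8 t x^{4} \sin{\left(t x \right)} + 24 t x^{2} \sin{\left(t x \right)} \cos{\left(t x \right)} + 18 t \sin{\left(t x \right)} \cos^{2}{\left(t x \right)} + 36 x^{6} \cos{\left(t x \right)} - \frac{32 x^{5}}{3} + 108 x^{4} \cos^{2}{\left(t x \right)} + 12 x^{4} \cos{\left(t x \right)} - 32 x^{3} \cos{\left(t x \right)} + 81 x^{2} \cos^{3}{\left(t x \right)} + 18 x^{2} \cos^{2}{\left(t x \right)} - 24 x \cos^{2}{\left(t x \right)}.
Matching coefficients of the independent functions:
  [x^{5}]:  \frac{4 A^{3}}{3} = - \frac{32}{3}
  [x \cos^{2}{\left(t x \right)}]:  \frac{4 A B^{2}}{3} = -24
  [x^{2} \cos^{2}{\left(t x \right)}]:  2 B^{2} = 18
  [x^{2} \cos^{3}{\left(t x \right)}]:  - 3 B^{3} = 81
  [x^{3} \cos{\left(t x \right)}]:  \frac{8 A^{2} B}{3} = -32
  [x^{4} \cos{\left(t x \right)}]:  2 A B = 12
  [x^{4} \cos^{2}{\left(t x \right)}]:  - 6 A B^{2} = 108
  [x^{6} \cos{\left(t x \right)}]:  - 3 A^{2} B = 36
  [t x^{4} \sin{\left(t x \right)}]:  - \frac{2 A^{2} B}{3} = 8
  [t \sin{\left(t x \right)} \cos^{2}{\left(t x \right)}]:  - \frac{2 B^{3}}{3} = 18
  [t x^{2} \sin{\left(t x \right)} \cos{\left(t x \right)}]:  - \frac{4 A B^{2}}{3} = 24
Solving: A = -2, B = -3.
Check against the point condition:
  u(0, 0) = -3  ⟹  B = -3  ✓
Hence u(x, t) = - 2 x^{2} - 3 \cos{\left(t x \right)}.

Answer: u(x, t) = - 2 x^{2} - 3 \cos{\left(t x \right)}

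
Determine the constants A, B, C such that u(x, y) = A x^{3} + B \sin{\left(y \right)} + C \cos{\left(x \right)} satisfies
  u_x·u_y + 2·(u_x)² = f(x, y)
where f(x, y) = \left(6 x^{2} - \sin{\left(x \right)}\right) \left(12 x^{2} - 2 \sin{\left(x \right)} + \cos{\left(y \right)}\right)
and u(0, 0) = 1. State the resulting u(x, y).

Substitute the ansatz u = A x^{3} + B \sin{\left(y \right)} + C \cos{\left(x \right)} into the left-hand side.
Derivatives of the ansatz:
  u_x = 3 A x^{2} - C \sin{\left(x \right)}
  u_y = B \cos{\left(y \right)}
Term by term:
  u_x·u_y = 3 A B x^{2} \cos{\left(y \right)} - B C \sin{\left(x \right)} \cos{\left(y \right)}
  2·(u_x)² = 18 A^{2} x^{4} - 12 A C x^{2} \sin{\left(x \right)} + 2 C^{2} \sin^{2}{\left(x \right)}
So the left-hand side equals
  18 A^{2} x^{4} + 3 A B x^{2} \cos{\left(y \right)} - 12 A C x^{2} \sin{\left(x \right)} - B C \sin{\left(x \right)} \cos{\left(y \right)} + 2 C^{2} \sin^{2}{\left(x \right)}
This must equal f(x, y) identically; expanded, f = 72 x^{4} - 24 x^{2} \sin{\left(x \right)} + 6 x^{2} \cos{\left(y \right)} + 2 \sin^{2}{\left(x \right)} - \sin{\left(x \right)} \cos{\left(y \right)}.
Matching coefficients of the independent functions:
  [x^{4}]:  18 A^{2} = 72
  [x^{2} \sin{\left(x \right)}]:  - 12 A C = -24
  [x^{2} \cos{\left(y \right)}]:  3 A B = 6
  [\sin{\left(x \right)} \cos{\left(y \right)}]:  - B C = -1
  [\sin^{2}{\left(x \right)}]:  2 C^{2} = 2
These equations allow (A, B, C) = (-2, -1, -1) or (2, 1, 1).
Impose the point condition(s):
  u(0, 0) = 1  ⟹  C = 1
Only A = 2, B = 1, C = 1 satisfies everything.
Hence u(x, y) = 2 x^{3} + \sin{\left(y \right)} + \cos{\left(x \right)}.

Answer: u(x, y) = 2 x^{3} + \sin{\left(y \right)} + \cos{\left(x \right)}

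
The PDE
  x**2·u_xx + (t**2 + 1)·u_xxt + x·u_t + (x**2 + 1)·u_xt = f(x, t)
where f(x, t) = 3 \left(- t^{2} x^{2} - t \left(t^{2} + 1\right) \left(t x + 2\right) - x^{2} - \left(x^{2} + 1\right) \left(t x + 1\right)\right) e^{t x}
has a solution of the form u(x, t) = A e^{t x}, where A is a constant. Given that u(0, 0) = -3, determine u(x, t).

Substitute the ansatz u = A e^{t x} into the left-hand side.
Derivatives of the ansatz:
  u_xx = A t^{2} e^{t x}
  u_xxt = A t^{2} x e^{t x} + 2 A t e^{t x}
  u_t = A x e^{t x}
  u_xt = A t x e^{t x} + A e^{t x}
Term by term:
  x**2·u_xx = A t^{2} x^{2} e^{t x}
  (t**2 + 1)·u_xxt = A t^{4} x e^{t x} + 2 A t^{3} e^{t x} + A t^{2} x e^{t x} + 2 A t e^{t x}
  x·u_t = A x^{2} e^{t x}
  (x**2 + 1)·u_xt = A t x^{3} e^{t x} + A t x e^{t x} + A x^{2} e^{t x} + A e^{t x}
So the left-hand side equals
  A t^{4} x e^{t x} + 2 A t^{3} e^{t x} + A t^{2} x^{2} e^{t x} + A t^{2} x e^{t x} + A t x^{3} e^{t x} + A t x e^{t x} + 2 A t e^{t x} + 2 A x^{2} e^{t x} + A e^{t x}
This must equal f(x, t) identically; expanded, f = - 3 t^{4} x e^{t x} - 6 t^{3} e^{t x} - 3 t^{2} x^{2} e^{t x} - 3 t^{2} x e^{t x} - 3 t x^{3} e^{t x} - 3 t x e^{t x} - 6 t e^{t x} - 6 x^{2} e^{t x} - 3 e^{t x}.
Matching coefficients of the independent functions:
  [t e^{t x}, t^{3} e^{t x}, x^{2} e^{t x}]:  2 A = -6
  [t x e^{t x}, t x^{3} e^{t x}, t^{2} x e^{t x}, t^{2} x^{2} e^{t x}, …]:  A = -3
Solving: A = -3.
Check against the point condition:
  u(0, 0) = -3  ⟹  A = -3  ✓
Hence u(x, t) = - 3 e^{t x}.

Answer: u(x, t) = - 3 e^{t x}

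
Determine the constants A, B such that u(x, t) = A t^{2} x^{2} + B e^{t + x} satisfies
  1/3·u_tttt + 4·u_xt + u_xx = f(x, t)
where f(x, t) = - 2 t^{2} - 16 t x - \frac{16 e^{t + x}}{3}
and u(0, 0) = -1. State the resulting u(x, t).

Substitute the ansatz u = A t^{2} x^{2} + B e^{t + x} into the left-hand side.
Derivatives of the ansatz:
  u_tttt = B e^{t} e^{x}
  u_xt = 4 A t x + B e^{t} e^{x}
  u_xx = 2 A t^{2} + B e^{t} e^{x}
Term by term:
  1/3·u_tttt = \frac{B e^{t} e^{x}}{3}
  4·u_xt = 16 A t x + 4 B e^{t} e^{x}
  u_xx = 2 A t^{2} + B e^{t} e^{x}
So the left-hand side equals
  2 A t^{2} + 16 A t x + \frac{16 B e^{t} e^{x}}{3}
This must equal f(x, t) identically; expanded, f = - 2 t^{2} - 16 t x - \frac{16 e^{t} e^{x}}{3}.
Matching coefficients of the independent functions:
  [t^{2}]:  2 A = -2
  [t x]:  16 A = -16
  [e^{t} e^{x}]:  \frac{16 B}{3} = - \frac{16}{3}
Solving: A = -1, B = -1.
Check against the point condition:
  u(0, 0) = -1  ⟹  B = -1  ✓
Hence u(x, t) = - t^{2} x^{2} - e^{t + x}.

Answer: u(x, t) = - t^{2} x^{2} - e^{t + x}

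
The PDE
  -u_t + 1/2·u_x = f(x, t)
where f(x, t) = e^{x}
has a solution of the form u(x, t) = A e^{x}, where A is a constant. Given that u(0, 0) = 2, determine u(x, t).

Answer: u(x, t) = 2 e^{x}

Derivation:
Substitute the ansatz u = A e^{x} into the left-hand side.
Derivatives of the ansatz:
  u_t = 0
  u_x = A e^{x}
Term by term:
  -u_t = 0
  1/2·u_x = \frac{A e^{x}}{2}
So the left-hand side equals
  \frac{A e^{x}}{2}
This must equal f(x, t) = e^{x} identically.
Matching coefficients of the independent functions:
  [e^{x}]:  \frac{A}{2} = 1
Solving: A = 2.
Check against the point condition:
  u(0, 0) = 2  ⟹  A = 2  ✓
Hence u(x, t) = 2 e^{x}.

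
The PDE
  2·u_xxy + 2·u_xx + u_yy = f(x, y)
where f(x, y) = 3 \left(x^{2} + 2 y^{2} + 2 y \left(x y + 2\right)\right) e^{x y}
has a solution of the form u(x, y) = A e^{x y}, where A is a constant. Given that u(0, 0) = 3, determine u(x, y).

Substitute the ansatz u = A e^{x y} into the left-hand side.
Derivatives of the ansatz:
  u_xxy = A x y^{2} e^{x y} + 2 A y e^{x y}
  u_xx = A y^{2} e^{x y}
  u_yy = A x^{2} e^{x y}
Term by term:
  2·u_xxy = 2 A x y^{2} e^{x y} + 4 A y e^{x y}
  2·u_xx = 2 A y^{2} e^{x y}
  u_yy = A x^{2} e^{x y}
So the left-hand side equals
  A x^{2} e^{x y} + 2 A x y^{2} e^{x y} + 2 A y^{2} e^{x y} + 4 A y e^{x y}
This must equal f(x, y) identically; expanded, f = 3 x^{2} e^{x y} + 6 x y^{2} e^{x y} + 6 y^{2} e^{x y} + 12 y e^{x y}.
Matching coefficients of the independent functions:
  [x^{2} e^{x y}]:  A = 3
  [y e^{x y}]:  4 A = 12
  [y^{2} e^{x y}, x y^{2} e^{x y}]:  2 A = 6
Solving: A = 3.
Check against the point condition:
  u(0, 0) = 3  ⟹  A = 3  ✓
Hence u(x, y) = 3 e^{x y}.

Answer: u(x, y) = 3 e^{x y}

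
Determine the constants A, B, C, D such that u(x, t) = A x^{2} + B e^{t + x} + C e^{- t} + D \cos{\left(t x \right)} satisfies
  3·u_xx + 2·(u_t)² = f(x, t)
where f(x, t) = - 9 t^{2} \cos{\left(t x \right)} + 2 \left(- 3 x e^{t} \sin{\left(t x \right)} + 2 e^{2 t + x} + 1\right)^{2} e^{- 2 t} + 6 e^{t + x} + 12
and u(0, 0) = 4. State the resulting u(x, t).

Substitute the ansatz u = A x^{2} + B e^{t + x} + C e^{- t} + D \cos{\left(t x \right)} into the left-hand side.
Derivatives of the ansatz:
  u_xx = 2 A + B e^{t} e^{x} - D t^{2} \cos{\left(t x \right)}
  u_t = B e^{t} e^{x} - C e^{- t} - D x \sin{\left(t x \right)}
Term by term:
  3·u_xx = 6 A + 3 B e^{t} e^{x} - 3 D t^{2} \cos{\left(t x \right)}
  2·(u_t)² = 2 B^{2} e^{2 t} e^{2 x} - 4 B C e^{x} - 4 B D x e^{t} e^{x} \sin{\left(t x \right)} + 2 C^{2} e^{- 2 t} + 4 C D x e^{- t} \sin{\left(t x \right)} + 2 D^{2} x^{2} \sin^{2}{\left(t x \right)}
So the left-hand side equals
  6 A + 2 B^{2} e^{2 t} e^{2 x} - 4 B C e^{x} - 4 B D x e^{t} e^{x} \sin{\left(t x \right)} + 3 B e^{t} e^{x} + 2 C^{2} e^{- 2 t} + 4 C D x e^{- t} \sin{\left(t x \right)} + 2 D^{2} x^{2} \sin^{2}{\left(t x \right)} - 3 D t^{2} \cos{\left(t x \right)}
This must equal f(x, t) identically; expanded, f = - 9 t^{2} \cos{\left(t x \right)} + 18 x^{2} \sin^{2}{\left(t x \right)} - 24 x e^{t} e^{x} \sin{\left(t x \right)} - 12 x e^{- t} \sin{\left(t x \right)} + 8 e^{2 t} e^{2 x} + 6 e^{t} e^{x} + 8 e^{x} + 12 + 2 e^{- 2 t}.
Matching coefficients of the independent functions:
  [constant term]:  6 A = 12
  [t^{2} \cos{\left(t x \right)}]:  - 3 D = -9
  [x^{2} \sin^{2}{\left(t x \right)}]:  2 D^{2} = 18
  [e^{t} e^{x}]:  3 B = 6
  [e^{2 t} e^{2 x}]:  2 B^{2} = 8
  [x e^{- t} \sin{\left(t x \right)}]:  4 C D = -12
  [x e^{t} e^{x} \sin{\left(t x \right)}]:  - 4 B D = -24
  [e^{- 2 t}]:  2 C^{2} = 2
  [e^{x}]:  - 4 B C = 8
Solving: A = 2, B = 2, C = -1, D = 3.
Check against the point condition:
  u(0, 0) = 4  ⟹  B + C + D = 4  ✓
Hence u(x, t) = 2 x^{2} + 2 e^{t + x} + 3 \cos{\left(t x \right)} - e^{- t}.

Answer: u(x, t) = 2 x^{2} + 2 e^{t + x} + 3 \cos{\left(t x \right)} - e^{- t}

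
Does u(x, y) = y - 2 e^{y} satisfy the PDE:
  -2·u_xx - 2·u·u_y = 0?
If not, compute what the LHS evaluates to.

Answer: No, the LHS evaluates to 2 \left(y - 2 e^{y}\right) \left(2 e^{y} - 1\right)

Derivation:
Evaluate each term of the left-hand side for u = y - 2 e^{y}.
Derivatives:
  u_xx = 0
  u_y = 1 - 2 e^{y}
Terms:
  -2·u_xx = 0
  -2·u·u_y = 2 \left(y - 2 e^{y}\right) \left(2 e^{y} - 1\right)
Sum: LHS = 2 \left(y - 2 e^{y}\right) \left(2 e^{y} - 1\right)
Given right-hand side: 0. Difference LHS − RHS = 2 \left(y - 2 e^{y}\right) \left(2 e^{y} - 1\right) ≠ 0, so u is not a solution.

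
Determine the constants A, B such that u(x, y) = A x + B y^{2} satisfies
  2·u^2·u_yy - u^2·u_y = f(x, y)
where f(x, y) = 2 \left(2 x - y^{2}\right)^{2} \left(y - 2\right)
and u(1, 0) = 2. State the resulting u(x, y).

Substitute the ansatz u = A x + B y^{2} into the left-hand side.
Derivatives of the ansatz:
  u_yy = 2 B
  u_y = 2 B y
Term by term:
  2·u^2·u_yy = 4 A^{2} B x^{2} + 8 A B^{2} x y^{2} + 4 B^{3} y^{4}
  -u^2·u_y = - 2 A^{2} B x^{2} y - 4 A B^{2} x y^{3} - 2 B^{3} y^{5}
So the left-hand side equals
  - 2 A^{2} B x^{2} y + 4 A^{2} B x^{2} - 4 A B^{2} x y^{3} + 8 A B^{2} x y^{2} - 2 B^{3} y^{5} + 4 B^{3} y^{4}
This must equal f(x, y) identically; expanded, f = 8 x^{2} y - 16 x^{2} - 8 x y^{3} + 16 x y^{2} + 2 y^{5} - 4 y^{4}.
Matching coefficients of the independent functions:
  [x^{2}]:  4 A^{2} B = -16
  [y^{4}]:  4 B^{3} = -4
  [y^{5}]:  - 2 B^{3} = 2
  [x y^{2}]:  8 A B^{2} = 16
  [x y^{3}]:  - 4 A B^{2} = -8
  [x^{2} y]:  - 2 A^{2} B = 8
Solving: A = 2, B = -1.
Check against the point condition:
  u(1, 0) = 2  ⟹  A = 2  ✓
Hence u(x, y) = 2 x - y^{2}.

Answer: u(x, y) = 2 x - y^{2}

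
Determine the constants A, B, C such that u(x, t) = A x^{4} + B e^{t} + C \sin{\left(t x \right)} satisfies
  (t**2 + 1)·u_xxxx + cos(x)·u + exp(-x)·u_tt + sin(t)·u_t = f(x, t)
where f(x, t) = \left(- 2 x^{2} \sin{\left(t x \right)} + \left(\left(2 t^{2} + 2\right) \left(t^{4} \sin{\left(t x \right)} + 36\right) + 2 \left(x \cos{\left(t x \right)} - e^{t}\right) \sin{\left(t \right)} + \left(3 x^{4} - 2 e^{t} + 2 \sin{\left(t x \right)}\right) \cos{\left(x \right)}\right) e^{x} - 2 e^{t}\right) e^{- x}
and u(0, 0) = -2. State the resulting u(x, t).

Answer: u(x, t) = 3 x^{4} - 2 e^{t} + 2 \sin{\left(t x \right)}

Derivation:
Substitute the ansatz u = A x^{4} + B e^{t} + C \sin{\left(t x \right)} into the left-hand side.
Derivatives of the ansatz:
  u_xxxx = 24 A + C t^{4} \sin{\left(t x \right)}
  u_tt = B e^{t} - C x^{2} \sin{\left(t x \right)}
  u_t = B e^{t} + C x \cos{\left(t x \right)}
Term by term:
  (t**2 + 1)·u_xxxx = 24 A t^{2} + 24 A + C t^{6} \sin{\left(t x \right)} + C t^{4} \sin{\left(t x \right)}
  cos(x)·u = A x^{4} \cos{\left(x \right)} + B e^{t} \cos{\left(x \right)} + C \sin{\left(t x \right)} \cos{\left(x \right)}
  exp(-x)·u_tt = B e^{t} e^{- x} - C x^{2} e^{- x} \sin{\left(t x \right)}
  sin(t)·u_t = B e^{t} \sin{\left(t \right)} + C x \sin{\left(t \right)} \cos{\left(t x \right)}
So the left-hand side equals
  24 A t^{2} + A x^{4} \cos{\left(x \right)} + 24 A + B e^{t} \sin{\left(t \right)} + B e^{t} \cos{\left(x \right)} + B e^{t} e^{- x} + C t^{6} \sin{\left(t x \right)} + C t^{4} \sin{\left(t x \right)} - C x^{2} e^{- x} \sin{\left(t x \right)} + C x \sin{\left(t \right)} \cos{\left(t x \right)} + C \sin{\left(t x \right)} \cos{\left(x \right)}
This must equal f(x, t) identically; expanded, f = 2 t^{6} \sin{\left(t x \right)} + 2 t^{4} \sin{\left(t x \right)} + 72 t^{2} + 3 x^{4} \cos{\left(x \right)} - 2 x^{2} e^{- x} \sin{\left(t x \right)} + 2 x \sin{\left(t \right)} \cos{\left(t x \right)} - 2 e^{t} \sin{\left(t \right)} - 2 e^{t} \cos{\left(x \right)} - 2 e^{t} e^{- x} + 2 \sin{\left(t x \right)} \cos{\left(x \right)} + 72.
Matching coefficients of the independent functions:
  [constant term, t^{2}]:  24 A = 72
  [t^{4} \sin{\left(t x \right)}, t^{6} \sin{\left(t x \right)}, \sin{\left(t x \right)} \cos{\left(x \right)}, x \sin{\left(t \right)} \cos{\left(t x \right)}]:  C = 2
  [x^{4} \cos{\left(x \right)}]:  A = 3
  [e^{t} e^{- x}, e^{t} \sin{\left(t \right)}, e^{t} \cos{\left(x \right)}]:  B = -2
  [x^{2} e^{- x} \sin{\left(t x \right)}]:  - C = -2
These equations do not fix every constant; impose the point condition(s):
  u(0, 0) = -2  ⟹  B = -2
Solving the combined system: A = 3, B = -2, C = 2.
Hence u(x, t) = 3 x^{4} - 2 e^{t} + 2 \sin{\left(t x \right)}.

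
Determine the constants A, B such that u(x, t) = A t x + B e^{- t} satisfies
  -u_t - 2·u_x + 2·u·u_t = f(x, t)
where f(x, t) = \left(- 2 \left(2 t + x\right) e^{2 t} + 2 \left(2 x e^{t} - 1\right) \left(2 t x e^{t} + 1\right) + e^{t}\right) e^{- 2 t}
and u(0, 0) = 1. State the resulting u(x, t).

Substitute the ansatz u = A t x + B e^{- t} into the left-hand side.
Derivatives of the ansatz:
  u_t = A x - B e^{- t}
  u_x = A t
Term by term:
  -u_t = - A x + B e^{- t}
  -2·u_x = - 2 A t
  2·u·u_t = 2 A^{2} t x^{2} - 2 A B t x e^{- t} + 2 A B x e^{- t} - 2 B^{2} e^{- 2 t}
So the left-hand side equals
  2 A^{2} t x^{2} - 2 A B t x e^{- t} + 2 A B x e^{- t} - 2 A t - A x - 2 B^{2} e^{- 2 t} + B e^{- t}
This must equal f(x, t) identically; expanded, f = 8 t x^{2} - 4 t x e^{- t} - 4 t - 2 x + 4 x e^{- t} + e^{- t} - 2 e^{- 2 t}.
Matching coefficients of the independent functions:
  [t]:  - 2 A = -4
  [x]:  - A = -2
  [t x^{2}]:  2 A^{2} = 8
  [x e^{- t}]:  2 A B = 4
  [t x e^{- t}]:  - 2 A B = -4
  [e^{- 2 t}]:  - 2 B^{2} = -2
  [e^{- t}]:  B = 1
Solving: A = 2, B = 1.
Check against the point condition:
  u(0, 0) = 1  ⟹  B = 1  ✓
Hence u(x, t) = 2 t x + e^{- t}.

Answer: u(x, t) = 2 t x + e^{- t}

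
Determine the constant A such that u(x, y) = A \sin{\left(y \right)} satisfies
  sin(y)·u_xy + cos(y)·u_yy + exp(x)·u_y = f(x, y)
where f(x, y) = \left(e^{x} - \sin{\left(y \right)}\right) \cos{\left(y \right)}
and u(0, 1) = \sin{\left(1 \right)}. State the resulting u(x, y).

Answer: u(x, y) = \sin{\left(y \right)}

Derivation:
Substitute the ansatz u = A \sin{\left(y \right)} into the left-hand side.
Derivatives of the ansatz:
  u_xy = 0
  u_yy = - A \sin{\left(y \right)}
  u_y = A \cos{\left(y \right)}
Term by term:
  sin(y)·u_xy = 0
  cos(y)·u_yy = - A \sin{\left(y \right)} \cos{\left(y \right)}
  exp(x)·u_y = A e^{x} \cos{\left(y \right)}
So the left-hand side equals
  A e^{x} \cos{\left(y \right)} - A \sin{\left(y \right)} \cos{\left(y \right)}
This must equal f(x, y) identically; expanded, f = e^{x} \cos{\left(y \right)} - \sin{\left(y \right)} \cos{\left(y \right)}.
Matching coefficients of the independent functions:
  [e^{x} \cos{\left(y \right)}]:  A = 1
  [\sin{\left(y \right)} \cos{\left(y \right)}]:  - A = -1
Solving: A = 1.
Check against the point condition:
  u(0, 1) = \sin{\left(1 \right)}  ⟹  A \sin{\left(1 \right)} = \sin{\left(1 \right)}  ✓
Hence u(x, y) = \sin{\left(y \right)}.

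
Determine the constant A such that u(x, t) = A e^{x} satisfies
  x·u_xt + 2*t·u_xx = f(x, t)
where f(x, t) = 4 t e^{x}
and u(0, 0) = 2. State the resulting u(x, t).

Answer: u(x, t) = 2 e^{x}

Derivation:
Substitute the ansatz u = A e^{x} into the left-hand side.
Derivatives of the ansatz:
  u_xt = 0
  u_xx = A e^{x}
Term by term:
  x·u_xt = 0
  2*t·u_xx = 2 A t e^{x}
So the left-hand side equals
  2 A t e^{x}
This must equal f(x, t) = 4 t e^{x} identically.
Matching coefficients of the independent functions:
  [t e^{x}]:  2 A = 4
Solving: A = 2.
Check against the point condition:
  u(0, 0) = 2  ⟹  A = 2  ✓
Hence u(x, t) = 2 e^{x}.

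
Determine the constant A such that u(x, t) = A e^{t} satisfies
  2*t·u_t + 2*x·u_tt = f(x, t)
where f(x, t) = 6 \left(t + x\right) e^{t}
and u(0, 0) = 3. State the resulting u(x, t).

Answer: u(x, t) = 3 e^{t}

Derivation:
Substitute the ansatz u = A e^{t} into the left-hand side.
Derivatives of the ansatz:
  u_t = A e^{t}
  u_tt = A e^{t}
Term by term:
  2*t·u_t = 2 A t e^{t}
  2*x·u_tt = 2 A x e^{t}
So the left-hand side equals
  2 A t e^{t} + 2 A x e^{t}
This must equal f(x, t) identically; expanded, f = 6 t e^{t} + 6 x e^{t}.
Matching coefficients of the independent functions:
  [t e^{t}, x e^{t}]:  2 A = 6
Solving: A = 3.
Check against the point condition:
  u(0, 0) = 3  ⟹  A = 3  ✓
Hence u(x, t) = 3 e^{t}.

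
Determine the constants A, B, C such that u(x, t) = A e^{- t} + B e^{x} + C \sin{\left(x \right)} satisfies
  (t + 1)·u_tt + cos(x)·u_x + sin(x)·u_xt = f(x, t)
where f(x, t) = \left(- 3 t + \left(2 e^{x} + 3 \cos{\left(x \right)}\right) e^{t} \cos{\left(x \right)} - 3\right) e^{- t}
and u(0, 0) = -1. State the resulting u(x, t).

Substitute the ansatz u = A e^{- t} + B e^{x} + C \sin{\left(x \right)} into the left-hand side.
Derivatives of the ansatz:
  u_tt = A e^{- t}
  u_x = B e^{x} + C \cos{\left(x \right)}
  u_xt = 0
Term by term:
  (t + 1)·u_tt = A t e^{- t} + A e^{- t}
  cos(x)·u_x = B e^{x} \cos{\left(x \right)} + C \cos^{2}{\left(x \right)}
  sin(x)·u_xt = 0
So the left-hand side equals
  A t e^{- t} + A e^{- t} + B e^{x} \cos{\left(x \right)} + C \cos^{2}{\left(x \right)}
This must equal f(x, t) = \left(- 3 t + \left(2 e^{x} + 3 \cos{\left(x \right)}\right) e^{t} \cos{\left(x \right)} - 3\right) e^{- t} identically.
Matching coefficients of the independent functions:
  [t e^{- t}, e^{- t}]:  A = -3
  [e^{x} \cos{\left(x \right)}]:  B = 2
  [\cos^{2}{\left(x \right)}]:  C = 3
Solving: A = -3, B = 2, C = 3.
Check against the point condition:
  u(0, 0) = -1  ⟹  A + B = -1  ✓
Hence u(x, t) = 2 e^{x} + 3 \sin{\left(x \right)} - 3 e^{- t}.

Answer: u(x, t) = 2 e^{x} + 3 \sin{\left(x \right)} - 3 e^{- t}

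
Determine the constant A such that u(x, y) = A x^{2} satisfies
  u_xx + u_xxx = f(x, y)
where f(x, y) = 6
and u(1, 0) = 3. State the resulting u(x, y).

Answer: u(x, y) = 3 x^{2}

Derivation:
Substitute the ansatz u = A x^{2} into the left-hand side.
Derivatives of the ansatz:
  u_xx = 2 A
  u_xxx = 0
Term by term:
  u_xx = 2 A
  u_xxx = 0
So the left-hand side equals
  2 A
This must equal f(x, y) = 6 identically.
Matching coefficients of the independent functions:
  [constant term]:  2 A = 6
Solving: A = 3.
Check against the point condition:
  u(1, 0) = 3  ⟹  A = 3  ✓
Hence u(x, y) = 3 x^{2}.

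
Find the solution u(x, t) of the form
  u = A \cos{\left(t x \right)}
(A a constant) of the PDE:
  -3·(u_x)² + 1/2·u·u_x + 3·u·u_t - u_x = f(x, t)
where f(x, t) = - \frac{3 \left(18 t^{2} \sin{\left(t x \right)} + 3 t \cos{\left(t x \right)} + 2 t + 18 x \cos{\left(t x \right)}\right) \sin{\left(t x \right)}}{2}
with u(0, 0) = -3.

Answer: u(x, t) = - 3 \cos{\left(t x \right)}

Derivation:
Substitute the ansatz u = A \cos{\left(t x \right)} into the left-hand side.
Derivatives of the ansatz:
  u_x = - A t \sin{\left(t x \right)}
  u_t = - A x \sin{\left(t x \right)}
Term by term:
  -3·(u_x)² = - 3 A^{2} t^{2} \sin^{2}{\left(t x \right)}
  1/2·u·u_x = - \frac{A^{2} t \sin{\left(t x \right)} \cos{\left(t x \right)}}{2}
  3·u·u_t = - 3 A^{2} x \sin{\left(t x \right)} \cos{\left(t x \right)}
  -u_x = A t \sin{\left(t x \right)}
So the left-hand side equals
  - 3 A^{2} t^{2} \sin^{2}{\left(t x \right)} - \frac{A^{2} t \sin{\left(t x \right)} \cos{\left(t x \right)}}{2} - 3 A^{2} x \sin{\left(t x \right)} \cos{\left(t x \right)} + A t \sin{\left(t x \right)}
This must equal f(x, t) identically; expanded, f = - 27 t^{2} \sin^{2}{\left(t x \right)} - \frac{9 t \sin{\left(t x \right)} \cos{\left(t x \right)}}{2} - 3 t \sin{\left(t x \right)} - 27 x \sin{\left(t x \right)} \cos{\left(t x \right)}.
Matching coefficients of the independent functions:
  [t \sin{\left(t x \right)}]:  A = -3
  [t^{2} \sin^{2}{\left(t x \right)}, x \sin{\left(t x \right)} \cos{\left(t x \right)}]:  - 3 A^{2} = -27
  [t \sin{\left(t x \right)} \cos{\left(t x \right)}]:  - \frac{A^{2}}{2} = - \frac{9}{2}
Solving: A = -3.
Check against the point condition:
  u(0, 0) = -3  ⟹  A = -3  ✓
Hence u(x, t) = - 3 \cos{\left(t x \right)}.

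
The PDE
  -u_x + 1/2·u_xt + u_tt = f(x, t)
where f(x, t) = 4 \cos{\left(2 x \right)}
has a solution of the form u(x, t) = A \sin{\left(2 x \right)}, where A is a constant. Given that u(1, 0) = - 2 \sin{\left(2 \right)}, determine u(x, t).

Substitute the ansatz u = A \sin{\left(2 x \right)} into the left-hand side.
Derivatives of the ansatz:
  u_x = 2 A \cos{\left(2 x \right)}
  u_xt = 0
  u_tt = 0
Term by term:
  -u_x = - 2 A \cos{\left(2 x \right)}
  1/2·u_xt = 0
  u_tt = 0
So the left-hand side equals
  - 2 A \cos{\left(2 x \right)}
This must equal f(x, t) = 4 \cos{\left(2 x \right)} identically.
Matching coefficients of the independent functions:
  [\cos{\left(2 x \right)}]:  - 2 A = 4
Solving: A = -2.
Check against the point condition:
  u(1, 0) = - 2 \sin{\left(2 \right)}  ⟹  A \sin{\left(2 \right)} = - 2 \sin{\left(2 \right)}  ✓
Hence u(x, t) = - 2 \sin{\left(2 x \right)}.

Answer: u(x, t) = - 2 \sin{\left(2 x \right)}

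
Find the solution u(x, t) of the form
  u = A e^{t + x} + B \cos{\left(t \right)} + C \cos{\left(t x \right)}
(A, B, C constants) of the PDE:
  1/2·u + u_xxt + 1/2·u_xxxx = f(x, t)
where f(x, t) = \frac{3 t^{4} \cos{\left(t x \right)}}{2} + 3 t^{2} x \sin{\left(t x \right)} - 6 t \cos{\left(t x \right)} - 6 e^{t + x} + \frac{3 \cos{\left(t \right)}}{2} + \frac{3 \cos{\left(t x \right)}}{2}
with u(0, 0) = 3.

Answer: u(x, t) = - 3 e^{t + x} + 3 \cos{\left(t \right)} + 3 \cos{\left(t x \right)}

Derivation:
Substitute the ansatz u = A e^{t + x} + B \cos{\left(t \right)} + C \cos{\left(t x \right)} into the left-hand side.
Derivatives of the ansatz:
  u_xxt = A e^{t} e^{x} + C t^{2} x \sin{\left(t x \right)} - 2 C t \cos{\left(t x \right)}
  u_xxxx = A e^{t} e^{x} + C t^{4} \cos{\left(t x \right)}
Term by term:
  1/2·u = \frac{A e^{t} e^{x}}{2} + \frac{B \cos{\left(t \right)}}{2} + \frac{C \cos{\left(t x \right)}}{2}
  u_xxt = A e^{t} e^{x} + C t^{2} x \sin{\left(t x \right)} - 2 C t \cos{\left(t x \right)}
  1/2·u_xxxx = \frac{A e^{t} e^{x}}{2} + \frac{C t^{4} \cos{\left(t x \right)}}{2}
So the left-hand side equals
  2 A e^{t} e^{x} + \frac{B \cos{\left(t \right)}}{2} + \frac{C t^{4} \cos{\left(t x \right)}}{2} + C t^{2} x \sin{\left(t x \right)} - 2 C t \cos{\left(t x \right)} + \frac{C \cos{\left(t x \right)}}{2}
This must equal f(x, t) identically; expanded, f = \frac{3 t^{4} \cos{\left(t x \right)}}{2} + 3 t^{2} x \sin{\left(t x \right)} - 6 t \cos{\left(t x \right)} - 6 e^{t} e^{x} + \frac{3 \cos{\left(t \right)}}{2} + \frac{3 \cos{\left(t x \right)}}{2}.
Matching coefficients of the independent functions:
  [t \cos{\left(t x \right)}]:  - 2 C = -6
  [t^{4} \cos{\left(t x \right)}, \cos{\left(t x \right)}]:  \frac{C}{2} = \frac{3}{2}
  [e^{t} e^{x}]:  2 A = -6
  [t^{2} x \sin{\left(t x \right)}]:  C = 3
  [\cos{\left(t \right)}]:  \frac{B}{2} = \frac{3}{2}
Solving: A = -3, B = 3, C = 3.
Check against the point condition:
  u(0, 0) = 3  ⟹  A + B + C = 3  ✓
Hence u(x, t) = - 3 e^{t + x} + 3 \cos{\left(t \right)} + 3 \cos{\left(t x \right)}.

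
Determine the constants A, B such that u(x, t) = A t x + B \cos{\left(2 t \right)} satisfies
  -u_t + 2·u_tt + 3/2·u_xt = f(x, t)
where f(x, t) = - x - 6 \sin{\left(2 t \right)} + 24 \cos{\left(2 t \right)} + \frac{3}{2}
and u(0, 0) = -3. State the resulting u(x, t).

Substitute the ansatz u = A t x + B \cos{\left(2 t \right)} into the left-hand side.
Derivatives of the ansatz:
  u_t = A x - 2 B \sin{\left(2 t \right)}
  u_tt = - 4 B \cos{\left(2 t \right)}
  u_xt = A
Term by term:
  -u_t = - A x + 2 B \sin{\left(2 t \right)}
  2·u_tt = - 8 B \cos{\left(2 t \right)}
  3/2·u_xt = \frac{3 A}{2}
So the left-hand side equals
  - A x + \frac{3 A}{2} + 2 B \sin{\left(2 t \right)} - 8 B \cos{\left(2 t \right)}
This must equal f(x, t) = - x - 6 \sin{\left(2 t \right)} + 24 \cos{\left(2 t \right)} + \frac{3}{2} identically.
Matching coefficients of the independent functions:
  [constant term]:  \frac{3 A}{2} = \frac{3}{2}
  [x]:  - A = -1
  [\sin{\left(2 t \right)}]:  2 B = -6
  [\cos{\left(2 t \right)}]:  - 8 B = 24
Solving: A = 1, B = -3.
Check against the point condition:
  u(0, 0) = -3  ⟹  B = -3  ✓
Hence u(x, t) = t x - 3 \cos{\left(2 t \right)}.

Answer: u(x, t) = t x - 3 \cos{\left(2 t \right)}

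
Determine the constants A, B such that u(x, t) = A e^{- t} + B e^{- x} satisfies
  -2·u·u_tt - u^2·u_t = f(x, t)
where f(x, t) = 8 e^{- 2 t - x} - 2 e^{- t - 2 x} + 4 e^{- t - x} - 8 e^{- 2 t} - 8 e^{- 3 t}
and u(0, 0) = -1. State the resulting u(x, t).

Substitute the ansatz u = A e^{- t} + B e^{- x} into the left-hand side.
Derivatives of the ansatz:
  u_tt = A e^{- t}
  u_t = - A e^{- t}
Term by term:
  -2·u·u_tt = - 2 A^{2} e^{- 2 t} - 2 A B e^{- t} e^{- x}
  -u^2·u_t = A^{3} e^{- 3 t} + 2 A^{2} B e^{- 2 t} e^{- x} + A B^{2} e^{- t} e^{- 2 x}
So the left-hand side equals
  A^{3} e^{- 3 t} + 2 A^{2} B e^{- 2 t} e^{- x} - 2 A^{2} e^{- 2 t} + A B^{2} e^{- t} e^{- 2 x} - 2 A B e^{- t} e^{- x}
This must equal f(x, t) identically; expanded, f = 4 e^{- t} e^{- x} - 2 e^{- t} e^{- 2 x} - 8 e^{- 2 t} + 8 e^{- 2 t} e^{- x} - 8 e^{- 3 t}.
Matching coefficients of the independent functions:
  [e^{- 2 t} e^{- x}]:  2 A^{2} B = 8
  [e^{- t} e^{- 2 x}]:  A B^{2} = -2
  [e^{- t} e^{- x}]:  - 2 A B = 4
  [e^{- 3 t}]:  A^{3} = -8
  [e^{- 2 t}]:  - 2 A^{2} = -8
Solving: A = -2, B = 1.
Check against the point condition:
  u(0, 0) = -1  ⟹  A + B = -1  ✓
Hence u(x, t) = e^{- x} - 2 e^{- t}.

Answer: u(x, t) = e^{- x} - 2 e^{- t}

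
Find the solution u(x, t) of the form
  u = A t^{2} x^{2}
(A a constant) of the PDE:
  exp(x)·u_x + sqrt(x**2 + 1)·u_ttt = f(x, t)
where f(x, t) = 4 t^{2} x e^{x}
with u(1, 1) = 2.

Substitute the ansatz u = A t^{2} x^{2} into the left-hand side.
Derivatives of the ansatz:
  u_x = 2 A t^{2} x
  u_ttt = 0
Term by term:
  exp(x)·u_x = 2 A t^{2} x e^{x}
  sqrt(x**2 + 1)·u_ttt = 0
So the left-hand side equals
  2 A t^{2} x e^{x}
This must equal f(x, t) = 4 t^{2} x e^{x} identically.
Matching coefficients of the independent functions:
  [t^{2} x e^{x}]:  2 A = 4
Solving: A = 2.
Check against the point condition:
  u(1, 1) = 2  ⟹  A = 2  ✓
Hence u(x, t) = 2 t^{2} x^{2}.

Answer: u(x, t) = 2 t^{2} x^{2}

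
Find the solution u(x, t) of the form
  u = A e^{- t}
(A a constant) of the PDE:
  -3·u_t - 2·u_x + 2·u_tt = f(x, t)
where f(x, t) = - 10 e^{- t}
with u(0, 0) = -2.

Answer: u(x, t) = - 2 e^{- t}

Derivation:
Substitute the ansatz u = A e^{- t} into the left-hand side.
Derivatives of the ansatz:
  u_t = - A e^{- t}
  u_x = 0
  u_tt = A e^{- t}
Term by term:
  -3·u_t = 3 A e^{- t}
  -2·u_x = 0
  2·u_tt = 2 A e^{- t}
So the left-hand side equals
  5 A e^{- t}
This must equal f(x, t) = - 10 e^{- t} identically.
Matching coefficients of the independent functions:
  [e^{- t}]:  5 A = -10
Solving: A = -2.
Check against the point condition:
  u(0, 0) = -2  ⟹  A = -2  ✓
Hence u(x, t) = - 2 e^{- t}.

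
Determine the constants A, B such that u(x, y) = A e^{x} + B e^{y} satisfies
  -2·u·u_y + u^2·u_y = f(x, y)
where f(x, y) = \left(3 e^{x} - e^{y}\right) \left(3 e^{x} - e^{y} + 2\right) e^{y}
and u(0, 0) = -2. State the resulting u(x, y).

Answer: u(x, y) = - 3 e^{x} + e^{y}

Derivation:
Substitute the ansatz u = A e^{x} + B e^{y} into the left-hand side.
Derivatives of the ansatz:
  u_y = B e^{y}
Term by term:
  -2·u·u_y = - 2 A B e^{x} e^{y} - 2 B^{2} e^{2 y}
  u^2·u_y = A^{2} B e^{2 x} e^{y} + 2 A B^{2} e^{x} e^{2 y} + B^{3} e^{3 y}
So the left-hand side equals
  A^{2} B e^{2 x} e^{y} + 2 A B^{2} e^{x} e^{2 y} - 2 A B e^{x} e^{y} + B^{3} e^{3 y} - 2 B^{2} e^{2 y}
This must equal f(x, y) identically; expanded, f = 9 e^{2 x} e^{y} - 6 e^{x} e^{2 y} + 6 e^{x} e^{y} + e^{3 y} - 2 e^{2 y}.
Matching coefficients of the independent functions:
  [e^{x} e^{y}]:  - 2 A B = 6
  [e^{x} e^{2 y}]:  2 A B^{2} = -6
  [e^{2 x} e^{y}]:  A^{2} B = 9
  [e^{2 y}]:  - 2 B^{2} = -2
  [e^{3 y}]:  B^{3} = 1
Solving: A = -3, B = 1.
Check against the point condition:
  u(0, 0) = -2  ⟹  A + B = -2  ✓
Hence u(x, y) = - 3 e^{x} + e^{y}.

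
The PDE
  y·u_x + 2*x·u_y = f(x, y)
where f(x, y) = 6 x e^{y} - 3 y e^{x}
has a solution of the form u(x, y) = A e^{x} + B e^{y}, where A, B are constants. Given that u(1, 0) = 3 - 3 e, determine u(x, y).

Substitute the ansatz u = A e^{x} + B e^{y} into the left-hand side.
Derivatives of the ansatz:
  u_x = A e^{x}
  u_y = B e^{y}
Term by term:
  y·u_x = A y e^{x}
  2*x·u_y = 2 B x e^{y}
So the left-hand side equals
  A y e^{x} + 2 B x e^{y}
This must equal f(x, y) = 6 x e^{y} - 3 y e^{x} identically.
Matching coefficients of the independent functions:
  [x e^{y}]:  2 B = 6
  [y e^{x}]:  A = -3
Solving: A = -3, B = 3.
Check against the point condition:
  u(1, 0) = 3 - 3 e  ⟹  e A + B = 3 - 3 e  ✓
Hence u(x, y) = - 3 e^{x} + 3 e^{y}.

Answer: u(x, y) = - 3 e^{x} + 3 e^{y}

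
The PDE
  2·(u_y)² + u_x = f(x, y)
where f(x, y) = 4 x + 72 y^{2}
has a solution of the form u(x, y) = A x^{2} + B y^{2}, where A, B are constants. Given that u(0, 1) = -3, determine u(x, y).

Answer: u(x, y) = 2 x^{2} - 3 y^{2}

Derivation:
Substitute the ansatz u = A x^{2} + B y^{2} into the left-hand side.
Derivatives of the ansatz:
  u_y = 2 B y
  u_x = 2 A x
Term by term:
  2·(u_y)² = 8 B^{2} y^{2}
  u_x = 2 A x
So the left-hand side equals
  2 A x + 8 B^{2} y^{2}
This must equal f(x, y) = 4 x + 72 y^{2} identically.
Matching coefficients of the independent functions:
  [x]:  2 A = 4
  [y^{2}]:  8 B^{2} = 72
These equations allow (A, B) = (2, -3) or (2, 3).
Impose the point condition(s):
  u(0, 1) = -3  ⟹  B = -3
Only A = 2, B = -3 satisfies everything.
Hence u(x, y) = 2 x^{2} - 3 y^{2}.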